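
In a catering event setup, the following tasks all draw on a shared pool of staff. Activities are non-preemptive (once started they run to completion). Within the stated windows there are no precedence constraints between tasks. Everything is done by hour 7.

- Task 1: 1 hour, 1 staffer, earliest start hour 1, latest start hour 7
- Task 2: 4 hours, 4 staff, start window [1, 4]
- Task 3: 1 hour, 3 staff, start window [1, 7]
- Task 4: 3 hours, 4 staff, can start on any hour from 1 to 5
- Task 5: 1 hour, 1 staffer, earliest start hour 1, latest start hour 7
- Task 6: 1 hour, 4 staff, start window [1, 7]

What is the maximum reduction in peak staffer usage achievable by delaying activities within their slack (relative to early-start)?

9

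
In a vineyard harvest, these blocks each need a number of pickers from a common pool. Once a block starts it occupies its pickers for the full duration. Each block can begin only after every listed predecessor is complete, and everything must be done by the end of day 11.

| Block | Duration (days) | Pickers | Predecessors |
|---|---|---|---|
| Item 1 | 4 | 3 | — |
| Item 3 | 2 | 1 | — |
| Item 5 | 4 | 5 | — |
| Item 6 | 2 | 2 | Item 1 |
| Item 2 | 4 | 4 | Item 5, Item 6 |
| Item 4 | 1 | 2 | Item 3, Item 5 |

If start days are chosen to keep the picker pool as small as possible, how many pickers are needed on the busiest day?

8

Early-start (Item 1@1, Item 3@1, Item 5@1, Item 6@5, Item 2@7, Item 4@5) gives peak 9: d1:9  d2:9  d3:8  d4:8  d5:4  d6:2  d7:4  d8:4  d9:4  d10:4  d11:0.
Shift Item 5→3, Item 4→7.
Schedule Item 1@1, Item 3@1, Item 5@3, Item 6@5, Item 2@7, Item 4@7: d1:4  d2:4  d3:8  d4:8  d5:7  d6:7  d7:6  d8:4  d9:4  d10:4  d11:0 — peak 8.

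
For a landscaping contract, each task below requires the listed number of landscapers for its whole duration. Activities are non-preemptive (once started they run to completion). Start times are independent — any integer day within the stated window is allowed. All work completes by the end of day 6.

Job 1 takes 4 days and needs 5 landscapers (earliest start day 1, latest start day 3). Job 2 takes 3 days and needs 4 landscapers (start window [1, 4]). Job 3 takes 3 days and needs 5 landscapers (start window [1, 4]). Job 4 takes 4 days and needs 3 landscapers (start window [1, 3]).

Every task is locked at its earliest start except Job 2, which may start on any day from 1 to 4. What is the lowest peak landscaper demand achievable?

Job 2@1: d1:17  d2:17  d3:17  d4:8  d5:0  d6:0 → peak 17
Job 2@2: d1:13  d2:17  d3:17  d4:12  d5:0  d6:0 → peak 17
Job 2@3: d1:13  d2:13  d3:17  d4:12  d5:4  d6:0 → peak 17
Job 2@4: d1:13  d2:13  d3:13  d4:12  d5:4  d6:4 → peak 13
Best is Job 2@4, peak 13.

13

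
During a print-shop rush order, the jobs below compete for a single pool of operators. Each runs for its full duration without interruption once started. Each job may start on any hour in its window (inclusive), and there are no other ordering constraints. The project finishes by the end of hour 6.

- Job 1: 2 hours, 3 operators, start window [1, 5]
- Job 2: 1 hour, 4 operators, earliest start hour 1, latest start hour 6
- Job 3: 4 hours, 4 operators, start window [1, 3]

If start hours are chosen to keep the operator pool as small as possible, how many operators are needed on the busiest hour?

7

Early-start (Job 1@1, Job 2@1, Job 3@1) gives peak 11: h1:11  h2:7  h3:4  h4:4  h5:0  h6:0.
Shift Job 3→2.
Schedule Job 1@1, Job 2@1, Job 3@2: h1:7  h2:7  h3:4  h4:4  h5:4  h6:0 — peak 7.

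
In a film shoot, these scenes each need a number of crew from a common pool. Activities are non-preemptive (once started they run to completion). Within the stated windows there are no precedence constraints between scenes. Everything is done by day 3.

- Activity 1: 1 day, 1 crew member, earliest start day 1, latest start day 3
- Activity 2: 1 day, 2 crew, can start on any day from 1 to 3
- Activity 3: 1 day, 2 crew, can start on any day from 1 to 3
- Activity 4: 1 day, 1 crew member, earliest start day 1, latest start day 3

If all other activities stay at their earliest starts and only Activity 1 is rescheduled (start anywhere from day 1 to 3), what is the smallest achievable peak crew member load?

Activity 1@1: d1:6  d2:0  d3:0 → peak 6
Activity 1@2: d1:5  d2:1  d3:0 → peak 5
Activity 1@3: d1:5  d2:0  d3:1 → peak 5
Best is Activity 1@2, peak 5.

5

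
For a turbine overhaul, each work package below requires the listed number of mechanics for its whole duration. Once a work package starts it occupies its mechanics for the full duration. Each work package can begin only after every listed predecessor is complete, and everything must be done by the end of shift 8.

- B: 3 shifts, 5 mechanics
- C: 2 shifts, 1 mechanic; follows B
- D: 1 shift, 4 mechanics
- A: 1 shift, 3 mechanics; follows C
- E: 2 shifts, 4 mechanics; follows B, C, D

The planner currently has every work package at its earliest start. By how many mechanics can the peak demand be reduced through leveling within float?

Early-start peak: s1:9  s2:5  s3:5  s4:1  s5:1  s6:7  s7:4  s8:0 ⇒ 9.
Leveled (B@1, C@4, D@4, A@6, E@7): s1:5  s2:5  s3:5  s4:5  s5:1  s6:3  s7:4  s8:4 ⇒ 5.
Reduction 9 − 5 = 4.

4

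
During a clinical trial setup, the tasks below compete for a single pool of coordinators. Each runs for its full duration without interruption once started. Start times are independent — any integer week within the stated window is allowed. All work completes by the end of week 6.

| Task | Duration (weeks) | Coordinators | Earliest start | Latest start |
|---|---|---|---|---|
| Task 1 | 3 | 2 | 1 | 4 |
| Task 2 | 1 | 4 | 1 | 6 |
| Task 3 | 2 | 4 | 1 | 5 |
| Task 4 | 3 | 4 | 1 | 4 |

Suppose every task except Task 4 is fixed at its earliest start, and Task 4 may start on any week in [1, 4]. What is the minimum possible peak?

10

Task 4@1: w1:14  w2:10  w3:6  w4:0  w5:0  w6:0 → peak 14
Task 4@2: w1:10  w2:10  w3:6  w4:4  w5:0  w6:0 → peak 10
Task 4@3: w1:10  w2:6  w3:6  w4:4  w5:4  w6:0 → peak 10
Task 4@4: w1:10  w2:6  w3:2  w4:4  w5:4  w6:4 → peak 10
Best is Task 4@2, peak 10.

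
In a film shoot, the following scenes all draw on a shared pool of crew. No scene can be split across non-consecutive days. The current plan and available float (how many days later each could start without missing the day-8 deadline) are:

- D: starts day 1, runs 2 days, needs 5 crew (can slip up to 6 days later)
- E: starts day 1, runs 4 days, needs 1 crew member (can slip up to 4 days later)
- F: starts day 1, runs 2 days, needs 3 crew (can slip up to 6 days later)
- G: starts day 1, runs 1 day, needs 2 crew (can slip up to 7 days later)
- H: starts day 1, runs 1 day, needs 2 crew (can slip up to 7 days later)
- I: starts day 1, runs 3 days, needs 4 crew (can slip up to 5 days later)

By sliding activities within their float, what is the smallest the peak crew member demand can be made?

Early-start (D@1, E@1, F@1, G@1, H@1, I@1) gives peak 17: d1:17  d2:13  d3:5  d4:1  d5:0  d6:0  d7:0  d8:0.
Shift E→3, F→3, G→5, H→5, I→6.
Schedule D@1, E@3, F@3, G@5, H@5, I@6: d1:5  d2:5  d3:4  d4:4  d5:5  d6:5  d7:4  d8:4 — peak 5.
Total crew member-days = 36 over 8 days ⇒ peak ≥ ⌈36/8⌉ = 5, so 5 is optimal.

5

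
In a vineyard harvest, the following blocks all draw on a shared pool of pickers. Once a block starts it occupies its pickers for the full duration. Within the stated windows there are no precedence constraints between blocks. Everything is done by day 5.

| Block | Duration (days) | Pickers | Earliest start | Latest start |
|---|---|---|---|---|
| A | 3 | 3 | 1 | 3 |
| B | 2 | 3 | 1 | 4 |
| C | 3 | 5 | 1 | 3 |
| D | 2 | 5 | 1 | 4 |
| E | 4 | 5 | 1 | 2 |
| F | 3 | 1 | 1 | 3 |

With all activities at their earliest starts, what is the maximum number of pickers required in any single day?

22

Early-start schedule: A@1, B@1, C@1, D@1, E@1, F@1.
Load per day: day 1: 22, day 2: 22, day 3: 14, day 4: 5, day 5: 0.
Peak is 22.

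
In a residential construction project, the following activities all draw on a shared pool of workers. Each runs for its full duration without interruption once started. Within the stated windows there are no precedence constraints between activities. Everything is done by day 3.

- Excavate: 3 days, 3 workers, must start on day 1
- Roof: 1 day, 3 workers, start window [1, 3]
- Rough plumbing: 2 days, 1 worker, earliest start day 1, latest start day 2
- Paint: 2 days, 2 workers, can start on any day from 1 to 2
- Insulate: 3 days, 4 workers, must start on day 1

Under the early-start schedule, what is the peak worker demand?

13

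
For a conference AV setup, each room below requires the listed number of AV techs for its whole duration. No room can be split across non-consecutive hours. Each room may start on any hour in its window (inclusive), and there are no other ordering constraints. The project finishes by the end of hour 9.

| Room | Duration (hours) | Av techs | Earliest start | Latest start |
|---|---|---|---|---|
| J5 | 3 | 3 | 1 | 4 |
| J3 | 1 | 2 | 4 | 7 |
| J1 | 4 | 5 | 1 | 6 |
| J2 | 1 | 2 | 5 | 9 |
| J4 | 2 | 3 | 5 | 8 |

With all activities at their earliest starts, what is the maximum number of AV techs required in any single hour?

Early-start schedule: J5@1, J3@4, J1@1, J2@5, J4@5.
Load per hour: hour 1: 8, hour 2: 8, hour 3: 8, hour 4: 7, hour 5: 5, hour 6: 3, hour 7: 0, hour 8: 0, hour 9: 0.
Peak is 8.

8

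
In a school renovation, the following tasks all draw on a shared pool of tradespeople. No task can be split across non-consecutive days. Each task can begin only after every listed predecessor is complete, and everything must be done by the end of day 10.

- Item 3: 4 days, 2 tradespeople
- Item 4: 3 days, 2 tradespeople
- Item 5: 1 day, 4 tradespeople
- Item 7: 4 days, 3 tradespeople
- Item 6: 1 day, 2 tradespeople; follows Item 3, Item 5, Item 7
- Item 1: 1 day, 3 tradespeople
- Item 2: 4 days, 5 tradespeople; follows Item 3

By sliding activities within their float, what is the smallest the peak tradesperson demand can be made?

Early-start (Item 3@1, Item 4@1, Item 5@1, Item 7@1, Item 6@5, Item 1@1, Item 2@5) gives peak 14: d1:14  d2:7  d3:7  d4:5  d5:7  d6:5  d7:5  d8:5  d9:0  d10:0.
Shift Item 5→5, Item 6→6, Item 1→5, Item 2→6.
Schedule Item 3@1, Item 4@1, Item 5@5, Item 7@1, Item 6@6, Item 1@5, Item 2@6: d1:7  d2:7  d3:7  d4:5  d5:7  d6:7  d7:5  d8:5  d9:5  d10:0 — peak 7.

7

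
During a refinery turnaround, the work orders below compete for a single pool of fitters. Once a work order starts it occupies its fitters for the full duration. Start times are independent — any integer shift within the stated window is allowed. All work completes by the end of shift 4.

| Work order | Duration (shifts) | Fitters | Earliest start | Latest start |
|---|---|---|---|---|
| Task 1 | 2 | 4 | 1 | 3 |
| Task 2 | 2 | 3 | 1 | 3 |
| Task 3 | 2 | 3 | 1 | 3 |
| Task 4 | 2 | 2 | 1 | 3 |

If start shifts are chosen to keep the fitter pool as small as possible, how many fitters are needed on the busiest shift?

Early-start (Task 1@1, Task 2@1, Task 3@1, Task 4@1) gives peak 12: s1:12  s2:12  s3:0  s4:0.
Shift Task 2→3, Task 3→3.
Schedule Task 1@1, Task 2@3, Task 3@3, Task 4@1: s1:6  s2:6  s3:6  s4:6 — peak 6.
Total fitter-shifts = 24 over 4 shifts ⇒ peak ≥ ⌈24/4⌉ = 6, so 6 is optimal.

6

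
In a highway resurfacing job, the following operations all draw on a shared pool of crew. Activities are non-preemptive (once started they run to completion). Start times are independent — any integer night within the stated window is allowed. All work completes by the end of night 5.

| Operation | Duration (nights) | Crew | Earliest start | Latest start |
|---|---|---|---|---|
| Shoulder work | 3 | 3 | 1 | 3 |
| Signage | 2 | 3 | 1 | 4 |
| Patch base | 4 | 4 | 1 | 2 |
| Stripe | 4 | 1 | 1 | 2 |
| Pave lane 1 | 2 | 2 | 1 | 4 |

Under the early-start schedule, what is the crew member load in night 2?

At early start, night 2 has: Shoulder work, Signage, Patch base, Stripe, Pave lane 1.
Demand: 3 + 3 + 4 + 1 + 2 = 13.

13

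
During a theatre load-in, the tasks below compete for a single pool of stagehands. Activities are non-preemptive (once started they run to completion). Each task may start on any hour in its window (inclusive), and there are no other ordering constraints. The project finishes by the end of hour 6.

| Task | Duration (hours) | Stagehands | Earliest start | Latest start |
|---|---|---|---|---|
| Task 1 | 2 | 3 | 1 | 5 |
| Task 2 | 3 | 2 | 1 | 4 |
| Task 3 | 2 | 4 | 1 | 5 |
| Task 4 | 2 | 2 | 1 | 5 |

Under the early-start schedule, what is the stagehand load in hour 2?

At early start, hour 2 has: Task 1, Task 2, Task 3, Task 4.
Demand: 3 + 2 + 4 + 2 = 11.

11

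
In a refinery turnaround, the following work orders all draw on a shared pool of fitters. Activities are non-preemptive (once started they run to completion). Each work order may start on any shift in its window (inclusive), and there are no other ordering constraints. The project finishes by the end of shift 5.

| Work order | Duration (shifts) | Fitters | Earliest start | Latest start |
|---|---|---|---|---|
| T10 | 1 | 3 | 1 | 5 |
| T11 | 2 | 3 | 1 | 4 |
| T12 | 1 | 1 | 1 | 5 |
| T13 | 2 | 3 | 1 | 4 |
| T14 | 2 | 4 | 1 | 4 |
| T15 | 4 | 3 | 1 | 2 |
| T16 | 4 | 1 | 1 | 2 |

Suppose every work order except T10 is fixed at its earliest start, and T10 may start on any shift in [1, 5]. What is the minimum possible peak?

15

T10@1: s1:18  s2:14  s3:4  s4:4  s5:0 → peak 18
T10@2: s1:15  s2:17  s3:4  s4:4  s5:0 → peak 17
T10@3: s1:15  s2:14  s3:7  s4:4  s5:0 → peak 15
T10@4: s1:15  s2:14  s3:4  s4:7  s5:0 → peak 15
T10@5: s1:15  s2:14  s3:4  s4:4  s5:3 → peak 15
Best is T10@3, peak 15.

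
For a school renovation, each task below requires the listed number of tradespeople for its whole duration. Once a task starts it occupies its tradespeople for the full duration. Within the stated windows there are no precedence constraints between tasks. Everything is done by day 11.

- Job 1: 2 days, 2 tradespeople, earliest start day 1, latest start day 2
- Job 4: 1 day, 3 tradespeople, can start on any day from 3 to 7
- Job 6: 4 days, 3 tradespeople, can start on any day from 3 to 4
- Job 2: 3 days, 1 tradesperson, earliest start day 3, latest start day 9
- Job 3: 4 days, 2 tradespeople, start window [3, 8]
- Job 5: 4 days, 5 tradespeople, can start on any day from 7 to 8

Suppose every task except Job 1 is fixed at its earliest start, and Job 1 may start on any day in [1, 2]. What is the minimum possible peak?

Job 1@1: d1:2  d2:2  d3:9  d4:6  d5:6  d6:5  d7:5  d8:5  d9:5  d10:5  d11:0 → peak 9
Job 1@2: d1:0  d2:2  d3:11  d4:6  d5:6  d6:5  d7:5  d8:5  d9:5  d10:5  d11:0 → peak 11
Best is Job 1@1, peak 9.

9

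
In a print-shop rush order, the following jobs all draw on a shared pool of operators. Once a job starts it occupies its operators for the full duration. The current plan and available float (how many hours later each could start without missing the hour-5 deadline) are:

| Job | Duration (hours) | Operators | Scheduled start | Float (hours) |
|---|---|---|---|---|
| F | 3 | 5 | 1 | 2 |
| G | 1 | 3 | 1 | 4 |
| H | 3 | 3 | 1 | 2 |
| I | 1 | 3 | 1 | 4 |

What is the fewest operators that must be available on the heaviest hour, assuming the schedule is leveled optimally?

8

Early-start (F@1, G@1, H@1, I@1) gives peak 14: h1:14  h2:8  h3:8  h4:0  h5:0.
Shift H→2, I→4.
Schedule F@1, G@1, H@2, I@4: h1:8  h2:8  h3:8  h4:6  h5:0 — peak 8.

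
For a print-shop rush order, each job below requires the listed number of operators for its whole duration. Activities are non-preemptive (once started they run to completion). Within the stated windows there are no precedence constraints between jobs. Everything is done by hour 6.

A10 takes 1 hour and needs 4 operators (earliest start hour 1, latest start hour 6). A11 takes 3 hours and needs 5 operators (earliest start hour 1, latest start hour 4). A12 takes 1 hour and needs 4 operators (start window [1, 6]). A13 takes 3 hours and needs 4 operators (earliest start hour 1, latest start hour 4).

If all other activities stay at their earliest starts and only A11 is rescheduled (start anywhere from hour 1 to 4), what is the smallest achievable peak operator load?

12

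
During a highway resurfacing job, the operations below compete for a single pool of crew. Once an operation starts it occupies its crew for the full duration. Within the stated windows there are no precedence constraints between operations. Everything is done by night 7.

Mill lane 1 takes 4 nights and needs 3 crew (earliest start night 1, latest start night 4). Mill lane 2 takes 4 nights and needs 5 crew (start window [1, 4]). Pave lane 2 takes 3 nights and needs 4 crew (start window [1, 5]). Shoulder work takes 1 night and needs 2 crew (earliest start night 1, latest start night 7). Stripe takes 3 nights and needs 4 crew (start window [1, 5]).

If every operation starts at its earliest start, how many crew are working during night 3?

16

At early start, night 3 has: Mill lane 1, Mill lane 2, Pave lane 2, Stripe.
Demand: 3 + 5 + 4 + 4 = 16.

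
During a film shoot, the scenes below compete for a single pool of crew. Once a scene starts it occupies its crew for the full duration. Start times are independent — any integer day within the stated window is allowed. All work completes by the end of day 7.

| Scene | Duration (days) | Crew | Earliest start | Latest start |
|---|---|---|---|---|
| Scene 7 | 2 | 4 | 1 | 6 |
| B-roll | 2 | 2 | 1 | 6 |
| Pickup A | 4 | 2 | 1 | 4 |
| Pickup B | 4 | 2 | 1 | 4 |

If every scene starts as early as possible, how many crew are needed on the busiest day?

Early-start schedule: Scene 7@1, B-roll@1, Pickup A@1, Pickup B@1.
Load per day: day 1: 10, day 2: 10, day 3: 4, day 4: 4, day 5: 0, day 6: 0, day 7: 0.
Peak is 10.

10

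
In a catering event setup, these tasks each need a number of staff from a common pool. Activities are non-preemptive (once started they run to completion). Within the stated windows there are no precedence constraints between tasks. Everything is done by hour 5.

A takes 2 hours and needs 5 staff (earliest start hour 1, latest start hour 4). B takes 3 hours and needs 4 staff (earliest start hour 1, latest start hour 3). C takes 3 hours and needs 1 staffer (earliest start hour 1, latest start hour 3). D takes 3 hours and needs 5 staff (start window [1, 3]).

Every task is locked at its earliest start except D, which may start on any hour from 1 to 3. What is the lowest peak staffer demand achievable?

D@1: h1:15  h2:15  h3:10  h4:0  h5:0 → peak 15
D@2: h1:10  h2:15  h3:10  h4:5  h5:0 → peak 15
D@3: h1:10  h2:10  h3:10  h4:5  h5:5 → peak 10
Best is D@3, peak 10.

10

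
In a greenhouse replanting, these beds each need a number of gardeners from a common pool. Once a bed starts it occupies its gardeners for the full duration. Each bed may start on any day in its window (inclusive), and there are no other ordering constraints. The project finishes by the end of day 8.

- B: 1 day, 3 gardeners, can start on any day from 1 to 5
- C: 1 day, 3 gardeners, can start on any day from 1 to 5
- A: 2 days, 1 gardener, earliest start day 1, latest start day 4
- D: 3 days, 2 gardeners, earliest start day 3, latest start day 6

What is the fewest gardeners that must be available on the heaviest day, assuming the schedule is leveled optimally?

Early-start (B@1, C@1, A@1, D@3) gives peak 7: d1:7  d2:1  d3:2  d4:2  d5:2  d6:0  d7:0  d8:0.
Shift C→2, A→3.
Schedule B@1, C@2, A@3, D@3: d1:3  d2:3  d3:3  d4:3  d5:2  d6:0  d7:0  d8:0 — peak 3.

3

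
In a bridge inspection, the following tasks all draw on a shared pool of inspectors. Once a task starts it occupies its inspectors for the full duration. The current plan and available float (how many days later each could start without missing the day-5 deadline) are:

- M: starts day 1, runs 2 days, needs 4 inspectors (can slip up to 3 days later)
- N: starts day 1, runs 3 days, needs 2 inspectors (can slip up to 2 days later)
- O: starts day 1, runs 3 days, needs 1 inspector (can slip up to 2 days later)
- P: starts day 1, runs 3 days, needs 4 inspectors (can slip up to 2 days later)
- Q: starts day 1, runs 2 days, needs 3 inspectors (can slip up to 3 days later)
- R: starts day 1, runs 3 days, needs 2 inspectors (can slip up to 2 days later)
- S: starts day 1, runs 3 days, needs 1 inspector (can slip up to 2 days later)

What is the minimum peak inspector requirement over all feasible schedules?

10

Early-start (M@1, N@1, O@1, P@1, Q@1, R@1, S@1) gives peak 17: d1:17  d2:17  d3:10  d4:0  d5:0.
Shift P→3, R→3, S→3.
Schedule M@1, N@1, O@1, P@3, Q@1, R@3, S@3: d1:10  d2:10  d3:10  d4:7  d5:7 — peak 10.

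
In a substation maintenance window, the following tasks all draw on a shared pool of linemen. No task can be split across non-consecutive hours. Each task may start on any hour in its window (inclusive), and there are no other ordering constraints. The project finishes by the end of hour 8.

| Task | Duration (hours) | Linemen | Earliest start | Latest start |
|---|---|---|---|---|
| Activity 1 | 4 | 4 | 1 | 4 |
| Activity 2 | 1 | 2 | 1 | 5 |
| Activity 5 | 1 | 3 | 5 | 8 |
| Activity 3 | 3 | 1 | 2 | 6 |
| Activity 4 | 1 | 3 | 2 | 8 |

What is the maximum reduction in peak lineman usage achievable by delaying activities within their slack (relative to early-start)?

4

Early-start peak: h1:6  h2:8  h3:5  h4:5  h5:3  h6:0  h7:0  h8:0 ⇒ 8.
Leveled (Activity 1@1, Activity 2@5, Activity 5@6, Activity 3@5, Activity 4@7): h1:4  h2:4  h3:4  h4:4  h5:3  h6:4  h7:4  h8:0 ⇒ 4.
Reduction 8 − 4 = 4.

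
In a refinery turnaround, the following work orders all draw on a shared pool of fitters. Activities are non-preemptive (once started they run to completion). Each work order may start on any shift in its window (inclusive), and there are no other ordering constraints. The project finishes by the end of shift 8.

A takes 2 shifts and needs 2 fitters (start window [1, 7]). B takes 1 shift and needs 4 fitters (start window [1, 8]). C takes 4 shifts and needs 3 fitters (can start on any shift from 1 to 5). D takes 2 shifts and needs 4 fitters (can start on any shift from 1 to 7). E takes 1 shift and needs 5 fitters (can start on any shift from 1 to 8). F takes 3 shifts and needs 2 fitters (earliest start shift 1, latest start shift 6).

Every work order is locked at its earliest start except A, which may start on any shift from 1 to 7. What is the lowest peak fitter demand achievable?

A@1: s1:20  s2:11  s3:5  s4:3  s5:0  s6:0  s7:0  s8:0 → peak 20
A@2: s1:18  s2:11  s3:7  s4:3  s5:0  s6:0  s7:0  s8:0 → peak 18
A@3: s1:18  s2:9  s3:7  s4:5  s5:0  s6:0  s7:0  s8:0 → peak 18
A@4: s1:18  s2:9  s3:5  s4:5  s5:2  s6:0  s7:0  s8:0 → peak 18
A@5: s1:18  s2:9  s3:5  s4:3  s5:2  s6:2  s7:0  s8:0 → peak 18
A@6: s1:18  s2:9  s3:5  s4:3  s5:0  s6:2  s7:2  s8:0 → peak 18
A@7: s1:18  s2:9  s3:5  s4:3  s5:0  s6:0  s7:2  s8:2 → peak 18
Best is A@2, peak 18.

18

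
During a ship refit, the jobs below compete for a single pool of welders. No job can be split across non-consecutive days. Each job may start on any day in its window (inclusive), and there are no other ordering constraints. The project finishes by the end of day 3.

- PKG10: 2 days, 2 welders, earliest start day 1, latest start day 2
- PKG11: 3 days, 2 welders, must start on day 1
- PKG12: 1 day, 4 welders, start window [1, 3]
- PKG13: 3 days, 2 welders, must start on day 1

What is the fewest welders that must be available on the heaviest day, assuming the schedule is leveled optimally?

8

Early-start (PKG10@1, PKG11@1, PKG12@1, PKG13@1) gives peak 10: d1:10  d2:6  d3:4.
Shift PKG12→3.
Schedule PKG10@1, PKG11@1, PKG12@3, PKG13@1: d1:6  d2:6  d3:8 — peak 8.
No arrangement of the 6 feasible schedules does better.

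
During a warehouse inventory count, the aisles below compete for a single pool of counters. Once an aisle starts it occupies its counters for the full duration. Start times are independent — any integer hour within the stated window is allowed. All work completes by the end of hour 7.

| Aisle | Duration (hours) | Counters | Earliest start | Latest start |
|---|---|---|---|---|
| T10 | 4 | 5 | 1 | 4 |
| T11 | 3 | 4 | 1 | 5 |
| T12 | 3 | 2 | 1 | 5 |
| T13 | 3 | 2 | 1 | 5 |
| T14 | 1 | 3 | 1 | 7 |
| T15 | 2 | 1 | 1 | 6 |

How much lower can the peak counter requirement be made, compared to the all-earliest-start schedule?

Early-start peak: h1:17  h2:14  h3:13  h4:5  h5:0  h6:0  h7:0 ⇒ 17.
Leveled (T10@1, T11@5, T12@1, T13@4, T14@7, T15@5): h1:7  h2:7  h3:7  h4:7  h5:7  h6:7  h7:7 ⇒ 7.
Reduction 17 − 7 = 10.

10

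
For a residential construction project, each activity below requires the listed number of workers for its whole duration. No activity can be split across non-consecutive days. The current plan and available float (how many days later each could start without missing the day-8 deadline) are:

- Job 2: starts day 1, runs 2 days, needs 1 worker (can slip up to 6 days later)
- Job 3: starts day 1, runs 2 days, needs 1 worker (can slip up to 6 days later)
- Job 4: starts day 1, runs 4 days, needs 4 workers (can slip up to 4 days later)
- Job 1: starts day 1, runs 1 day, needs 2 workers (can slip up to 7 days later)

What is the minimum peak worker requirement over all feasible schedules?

4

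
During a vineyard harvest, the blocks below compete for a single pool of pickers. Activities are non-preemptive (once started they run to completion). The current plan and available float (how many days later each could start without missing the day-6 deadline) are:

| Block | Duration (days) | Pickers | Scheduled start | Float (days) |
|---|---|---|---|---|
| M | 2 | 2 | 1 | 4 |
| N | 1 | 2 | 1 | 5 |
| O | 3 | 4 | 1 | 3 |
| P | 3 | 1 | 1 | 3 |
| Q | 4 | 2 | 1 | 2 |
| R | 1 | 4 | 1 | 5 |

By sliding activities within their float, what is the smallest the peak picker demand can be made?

6

Early-start (M@1, N@1, O@1, P@1, Q@1, R@1) gives peak 15: d1:15  d2:9  d3:7  d4:2  d5:0  d6:0.
Shift M→2, N→2, O→4, Q→3.
Schedule M@2, N@2, O@4, P@1, Q@3, R@1: d1:5  d2:5  d3:5  d4:6  d5:6  d6:6 — peak 6.
Total picker-days = 33 over 6 days ⇒ peak ≥ ⌈33/6⌉ = 6, so 6 is optimal.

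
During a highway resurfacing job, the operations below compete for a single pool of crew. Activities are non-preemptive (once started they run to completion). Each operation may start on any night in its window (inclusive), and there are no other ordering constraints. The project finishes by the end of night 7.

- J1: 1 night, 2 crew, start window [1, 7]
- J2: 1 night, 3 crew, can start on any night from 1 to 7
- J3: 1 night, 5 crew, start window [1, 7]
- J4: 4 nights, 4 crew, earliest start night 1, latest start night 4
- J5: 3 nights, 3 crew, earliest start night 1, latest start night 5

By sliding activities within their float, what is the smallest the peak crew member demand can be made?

Early-start (J1@1, J2@1, J3@1, J4@1, J5@1) gives peak 17: n1:17  n2:7  n3:7  n4:4  n5:0  n6:0  n7:0.
Shift J3→2, J4→3, J5→3.
Schedule J1@1, J2@1, J3@2, J4@3, J5@3: n1:5  n2:5  n3:7  n4:7  n5:7  n6:4  n7:0 — peak 7.

7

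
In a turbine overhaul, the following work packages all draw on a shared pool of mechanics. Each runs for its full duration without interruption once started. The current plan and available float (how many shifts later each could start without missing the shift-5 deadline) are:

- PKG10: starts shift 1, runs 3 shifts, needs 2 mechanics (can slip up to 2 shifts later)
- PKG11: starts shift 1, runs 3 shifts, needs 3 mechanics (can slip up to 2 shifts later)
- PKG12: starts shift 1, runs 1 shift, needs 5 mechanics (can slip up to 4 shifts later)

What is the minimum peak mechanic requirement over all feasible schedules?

5

Early-start (PKG10@1, PKG11@1, PKG12@1) gives peak 10: s1:10  s2:5  s3:5  s4:0  s5:0.
Shift PKG12→4.
Schedule PKG10@1, PKG11@1, PKG12@4: s1:5  s2:5  s3:5  s4:5  s5:0 — peak 5.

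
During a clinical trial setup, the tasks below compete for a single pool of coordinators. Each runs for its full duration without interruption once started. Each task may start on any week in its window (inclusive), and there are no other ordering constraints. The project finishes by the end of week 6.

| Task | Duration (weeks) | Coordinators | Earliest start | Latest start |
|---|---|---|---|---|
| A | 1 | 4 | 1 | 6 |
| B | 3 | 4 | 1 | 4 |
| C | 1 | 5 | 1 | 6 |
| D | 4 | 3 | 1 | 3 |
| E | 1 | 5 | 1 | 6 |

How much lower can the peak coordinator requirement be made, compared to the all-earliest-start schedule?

Early-start peak: w1:21  w2:7  w3:7  w4:3  w5:0  w6:0 ⇒ 21.
Leveled (A@1, B@2, C@5, D@1, E@6): w1:7  w2:7  w3:7  w4:7  w5:5  w6:5 ⇒ 7.
Reduction 21 − 7 = 14.

14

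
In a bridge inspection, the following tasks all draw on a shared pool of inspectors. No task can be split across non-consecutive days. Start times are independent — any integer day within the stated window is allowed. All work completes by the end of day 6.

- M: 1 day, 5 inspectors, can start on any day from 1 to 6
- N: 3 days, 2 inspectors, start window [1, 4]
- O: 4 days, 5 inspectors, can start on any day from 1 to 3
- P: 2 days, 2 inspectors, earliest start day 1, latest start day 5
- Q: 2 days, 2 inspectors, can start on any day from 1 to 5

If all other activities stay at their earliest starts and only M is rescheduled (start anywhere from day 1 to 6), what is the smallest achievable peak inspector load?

11

M@1: d1:16  d2:11  d3:7  d4:5  d5:0  d6:0 → peak 16
M@2: d1:11  d2:16  d3:7  d4:5  d5:0  d6:0 → peak 16
M@3: d1:11  d2:11  d3:12  d4:5  d5:0  d6:0 → peak 12
M@4: d1:11  d2:11  d3:7  d4:10  d5:0  d6:0 → peak 11
M@5: d1:11  d2:11  d3:7  d4:5  d5:5  d6:0 → peak 11
M@6: d1:11  d2:11  d3:7  d4:5  d5:0  d6:5 → peak 11
Best is M@4, peak 11.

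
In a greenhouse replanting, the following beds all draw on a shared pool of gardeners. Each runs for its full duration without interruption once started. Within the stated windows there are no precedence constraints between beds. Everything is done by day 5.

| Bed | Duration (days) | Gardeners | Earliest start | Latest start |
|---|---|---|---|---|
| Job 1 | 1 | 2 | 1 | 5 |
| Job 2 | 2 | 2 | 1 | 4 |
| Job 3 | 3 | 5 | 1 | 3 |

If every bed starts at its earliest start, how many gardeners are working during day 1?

At early start, day 1 has: Job 1, Job 2, Job 3.
Demand: 2 + 2 + 5 = 9.

9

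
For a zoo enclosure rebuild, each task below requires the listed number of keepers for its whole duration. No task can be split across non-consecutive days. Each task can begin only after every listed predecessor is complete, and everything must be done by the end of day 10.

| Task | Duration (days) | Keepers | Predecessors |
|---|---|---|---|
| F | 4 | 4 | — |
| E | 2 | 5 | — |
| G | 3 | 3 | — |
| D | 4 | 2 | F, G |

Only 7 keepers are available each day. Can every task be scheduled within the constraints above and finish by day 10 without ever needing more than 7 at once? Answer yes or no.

Schedule F@1, E@5, G@1, D@5: d1:7  d2:7  d3:7  d4:4  d5:7  d6:7  d7:2  d8:2  d9:0  d10:0 — peak 7 ≤ 7.

yes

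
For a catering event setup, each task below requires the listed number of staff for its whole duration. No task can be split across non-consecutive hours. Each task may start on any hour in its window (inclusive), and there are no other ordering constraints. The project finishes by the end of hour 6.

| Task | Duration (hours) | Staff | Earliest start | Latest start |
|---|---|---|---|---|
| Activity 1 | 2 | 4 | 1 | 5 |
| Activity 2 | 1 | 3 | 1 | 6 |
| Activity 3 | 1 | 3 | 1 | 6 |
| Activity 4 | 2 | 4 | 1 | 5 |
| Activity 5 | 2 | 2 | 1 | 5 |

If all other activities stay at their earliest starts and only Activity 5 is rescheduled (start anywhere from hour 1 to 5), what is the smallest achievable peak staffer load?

14

Activity 5@1: h1:16  h2:10  h3:0  h4:0  h5:0  h6:0 → peak 16
Activity 5@2: h1:14  h2:10  h3:2  h4:0  h5:0  h6:0 → peak 14
Activity 5@3: h1:14  h2:8  h3:2  h4:2  h5:0  h6:0 → peak 14
Activity 5@4: h1:14  h2:8  h3:0  h4:2  h5:2  h6:0 → peak 14
Activity 5@5: h1:14  h2:8  h3:0  h4:0  h5:2  h6:2 → peak 14
Best is Activity 5@2, peak 14.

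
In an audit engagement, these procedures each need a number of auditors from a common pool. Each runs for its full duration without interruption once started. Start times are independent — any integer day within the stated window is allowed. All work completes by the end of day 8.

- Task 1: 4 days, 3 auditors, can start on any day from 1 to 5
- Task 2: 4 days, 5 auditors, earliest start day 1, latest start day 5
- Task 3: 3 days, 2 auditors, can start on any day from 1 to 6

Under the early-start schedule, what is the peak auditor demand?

Early-start schedule: Task 1@1, Task 2@1, Task 3@1.
Load per day: day 1: 10, day 2: 10, day 3: 10, day 4: 8, day 5: 0, day 6: 0, day 7: 0, day 8: 0.
Peak is 10.

10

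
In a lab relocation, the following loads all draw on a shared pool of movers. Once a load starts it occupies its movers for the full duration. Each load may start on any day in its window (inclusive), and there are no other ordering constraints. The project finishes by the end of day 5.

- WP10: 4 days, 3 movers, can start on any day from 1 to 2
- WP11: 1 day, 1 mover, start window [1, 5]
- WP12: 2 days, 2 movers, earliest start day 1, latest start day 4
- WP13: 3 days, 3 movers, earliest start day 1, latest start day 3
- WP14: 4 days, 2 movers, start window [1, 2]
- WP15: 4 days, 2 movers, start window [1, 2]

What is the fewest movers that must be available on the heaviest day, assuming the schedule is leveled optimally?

Early-start (WP10@1, WP11@1, WP12@1, WP13@1, WP14@1, WP15@1) gives peak 13: d1:13  d2:12  d3:10  d4:7  d5:0.
Shift WP13→3.
Schedule WP10@1, WP11@1, WP12@1, WP13@3, WP14@1, WP15@1: d1:10  d2:9  d3:10  d4:10  d5:3 — peak 10.

10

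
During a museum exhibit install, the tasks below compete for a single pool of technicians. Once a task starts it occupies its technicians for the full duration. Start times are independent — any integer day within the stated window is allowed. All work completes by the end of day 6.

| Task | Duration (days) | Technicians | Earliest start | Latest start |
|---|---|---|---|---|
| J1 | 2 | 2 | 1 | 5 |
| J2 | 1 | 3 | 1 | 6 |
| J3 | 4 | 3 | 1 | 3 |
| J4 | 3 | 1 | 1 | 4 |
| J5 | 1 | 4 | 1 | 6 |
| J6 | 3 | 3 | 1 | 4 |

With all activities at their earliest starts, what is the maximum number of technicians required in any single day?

16

Early-start schedule: J1@1, J2@1, J3@1, J4@1, J5@1, J6@1.
Load per day: day 1: 16, day 2: 9, day 3: 7, day 4: 3, day 5: 0, day 6: 0.
Peak is 16.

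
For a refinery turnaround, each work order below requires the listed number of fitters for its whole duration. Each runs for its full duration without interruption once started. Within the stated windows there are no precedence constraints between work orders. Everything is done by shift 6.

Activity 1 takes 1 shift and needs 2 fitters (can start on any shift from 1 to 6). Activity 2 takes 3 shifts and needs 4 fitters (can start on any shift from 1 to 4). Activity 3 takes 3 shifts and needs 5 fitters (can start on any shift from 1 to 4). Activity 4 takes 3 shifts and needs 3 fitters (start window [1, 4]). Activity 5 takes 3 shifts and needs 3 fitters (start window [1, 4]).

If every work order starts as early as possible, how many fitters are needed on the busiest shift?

Early-start schedule: Activity 1@1, Activity 2@1, Activity 3@1, Activity 4@1, Activity 5@1.
Load per shift: shift 1: 17, shift 2: 15, shift 3: 15, shift 4: 0, shift 5: 0, shift 6: 0.
Peak is 17.

17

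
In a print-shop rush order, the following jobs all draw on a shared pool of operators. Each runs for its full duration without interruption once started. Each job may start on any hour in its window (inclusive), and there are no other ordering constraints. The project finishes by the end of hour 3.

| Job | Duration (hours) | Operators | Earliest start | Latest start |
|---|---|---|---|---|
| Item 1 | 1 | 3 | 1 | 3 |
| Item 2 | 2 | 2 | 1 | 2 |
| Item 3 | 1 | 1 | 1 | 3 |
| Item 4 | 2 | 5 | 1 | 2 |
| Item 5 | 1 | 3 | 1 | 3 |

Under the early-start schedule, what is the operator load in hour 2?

At early start, hour 2 has: Item 2, Item 4.
Demand: 2 + 5 = 7.

7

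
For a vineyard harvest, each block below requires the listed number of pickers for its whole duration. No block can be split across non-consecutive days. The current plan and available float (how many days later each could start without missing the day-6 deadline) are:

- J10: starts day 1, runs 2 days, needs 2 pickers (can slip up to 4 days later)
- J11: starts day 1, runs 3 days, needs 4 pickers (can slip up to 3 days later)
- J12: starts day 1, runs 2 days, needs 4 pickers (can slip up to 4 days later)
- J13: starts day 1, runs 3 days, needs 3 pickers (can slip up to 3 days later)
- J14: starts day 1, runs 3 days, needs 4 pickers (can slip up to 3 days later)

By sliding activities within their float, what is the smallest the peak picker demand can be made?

9

Early-start (J10@1, J11@1, J12@1, J13@1, J14@1) gives peak 17: d1:17  d2:17  d3:11  d4:0  d5:0  d6:0.
Shift J12→4, J14→4.
Schedule J10@1, J11@1, J12@4, J13@1, J14@4: d1:9  d2:9  d3:7  d4:8  d5:8  d6:4 — peak 9.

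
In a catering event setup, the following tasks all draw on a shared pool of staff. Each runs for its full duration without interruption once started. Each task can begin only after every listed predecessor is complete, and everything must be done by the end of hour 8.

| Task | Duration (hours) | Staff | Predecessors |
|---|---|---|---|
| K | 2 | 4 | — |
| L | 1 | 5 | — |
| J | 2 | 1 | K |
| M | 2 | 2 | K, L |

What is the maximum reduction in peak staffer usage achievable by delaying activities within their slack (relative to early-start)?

Early-start peak: h1:9  h2:4  h3:3  h4:3  h5:0  h6:0  h7:0  h8:0 ⇒ 9.
Leveled (K@1, L@3, J@4, M@4): h1:4  h2:4  h3:5  h4:3  h5:3  h6:0  h7:0  h8:0 ⇒ 5.
Reduction 9 − 5 = 4.

4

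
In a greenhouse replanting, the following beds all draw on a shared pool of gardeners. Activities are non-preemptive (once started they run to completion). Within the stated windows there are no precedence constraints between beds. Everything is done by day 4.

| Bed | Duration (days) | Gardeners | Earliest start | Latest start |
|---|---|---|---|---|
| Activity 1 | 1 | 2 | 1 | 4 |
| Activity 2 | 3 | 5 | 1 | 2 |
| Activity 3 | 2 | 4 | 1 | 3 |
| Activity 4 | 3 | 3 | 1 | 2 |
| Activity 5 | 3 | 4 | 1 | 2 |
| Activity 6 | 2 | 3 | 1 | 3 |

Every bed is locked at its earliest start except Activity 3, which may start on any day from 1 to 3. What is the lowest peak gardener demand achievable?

17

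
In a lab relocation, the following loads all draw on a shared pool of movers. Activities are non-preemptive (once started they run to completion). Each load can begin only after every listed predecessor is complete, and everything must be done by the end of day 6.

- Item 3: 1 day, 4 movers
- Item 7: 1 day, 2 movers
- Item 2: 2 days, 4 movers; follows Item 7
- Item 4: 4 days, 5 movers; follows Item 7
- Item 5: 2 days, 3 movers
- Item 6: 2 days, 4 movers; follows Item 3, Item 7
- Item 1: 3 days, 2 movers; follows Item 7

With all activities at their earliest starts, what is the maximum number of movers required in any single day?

Early-start schedule: Item 3@1, Item 7@1, Item 2@2, Item 4@2, Item 5@1, Item 6@2, Item 1@2.
Load per day: day 1: 9, day 2: 18, day 3: 15, day 4: 7, day 5: 5, day 6: 0.
Peak is 18.

18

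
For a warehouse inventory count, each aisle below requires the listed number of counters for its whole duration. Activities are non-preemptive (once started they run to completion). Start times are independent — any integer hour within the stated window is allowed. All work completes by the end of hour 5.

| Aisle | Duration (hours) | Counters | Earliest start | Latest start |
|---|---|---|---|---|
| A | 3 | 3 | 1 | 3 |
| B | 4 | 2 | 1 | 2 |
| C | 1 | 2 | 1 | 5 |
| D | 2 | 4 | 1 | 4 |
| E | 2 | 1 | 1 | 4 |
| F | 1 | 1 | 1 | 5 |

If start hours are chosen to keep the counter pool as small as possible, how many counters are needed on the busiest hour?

Early-start (A@1, B@1, C@1, D@1, E@1, F@1) gives peak 13: h1:13  h2:10  h3:5  h4:2  h5:0.
Shift C→5, D→4, F→3.
Schedule A@1, B@1, C@5, D@4, E@1, F@3: h1:6  h2:6  h3:6  h4:6  h5:6 — peak 6.
Total counter-hours = 30 over 5 hours ⇒ peak ≥ ⌈30/5⌉ = 6, so 6 is optimal.

6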